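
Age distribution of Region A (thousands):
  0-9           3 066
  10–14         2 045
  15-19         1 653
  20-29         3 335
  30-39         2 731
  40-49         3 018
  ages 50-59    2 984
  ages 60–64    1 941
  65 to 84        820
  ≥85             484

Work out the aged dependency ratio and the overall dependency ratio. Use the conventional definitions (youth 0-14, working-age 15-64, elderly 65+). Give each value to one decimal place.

Old-age dependency ratio: 8.3
Total dependency ratio: 41.0

0–14: 3 066 + 2 045 = 5 111
15–64: 1 653 + 3 335 + 2 731 + 3 018 + 2 984 + 1 941 = 15 662
65+: 820 + 484 = 1 304
Old-age dependency ratio = 1 304 / 15 662 × 100 = 8.3
Total dependency ratio = (5 111 + 1 304) / 15 662 × 100 = 6 415 / 15 662 × 100 = 41.0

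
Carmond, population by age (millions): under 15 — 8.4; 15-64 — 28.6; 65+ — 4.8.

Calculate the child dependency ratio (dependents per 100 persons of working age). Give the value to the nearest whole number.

Youth dependency ratio = 8.4 / 28.6 × 100 = 29

Youth dependency ratio: 29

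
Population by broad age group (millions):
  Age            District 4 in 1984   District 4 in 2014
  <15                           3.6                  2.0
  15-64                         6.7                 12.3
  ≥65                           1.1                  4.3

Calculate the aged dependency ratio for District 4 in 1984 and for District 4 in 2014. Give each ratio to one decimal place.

District 4 in 1984: 16.4
District 4 in 2014: 35.0

District 4 in 1984: 1.1 / 6.7 × 100 = 16.4
District 4 in 2014: 4.3 / 12.3 × 100 = 35.0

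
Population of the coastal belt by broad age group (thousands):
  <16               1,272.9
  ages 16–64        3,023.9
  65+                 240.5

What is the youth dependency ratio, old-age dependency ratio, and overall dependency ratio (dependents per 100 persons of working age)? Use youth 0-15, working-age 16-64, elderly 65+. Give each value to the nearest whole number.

Youth dependency ratio: 42
Old-age dependency ratio: 8
Total dependency ratio: 50

Youth dependency ratio = 1,272.9 / 3,023.9 × 100 = 42
Old-age dependency ratio = 240.5 / 3,023.9 × 100 = 8
Total dependency ratio = (1,272.9 + 240.5) / 3,023.9 × 100 = 1,513.4 / 3,023.9 × 100 = 50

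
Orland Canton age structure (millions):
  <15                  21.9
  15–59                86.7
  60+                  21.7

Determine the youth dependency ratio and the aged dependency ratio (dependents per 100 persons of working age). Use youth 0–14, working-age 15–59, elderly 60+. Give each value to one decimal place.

Youth dependency ratio: 25.3
Old-age dependency ratio: 25.0

Youth dependency ratio = 21.9 / 86.7 × 100 = 25.3
Old-age dependency ratio = 21.7 / 86.7 × 100 = 25.0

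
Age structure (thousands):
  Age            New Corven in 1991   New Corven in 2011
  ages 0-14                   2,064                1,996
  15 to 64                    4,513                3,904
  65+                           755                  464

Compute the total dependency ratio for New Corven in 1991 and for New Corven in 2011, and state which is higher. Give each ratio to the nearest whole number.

New Corven in 1991: 62
New Corven in 2011: 63
Higher: New Corven in 2011

New Corven in 1991: (2,064 + 755) / 4,513 × 100 = 2,819 / 4,513 × 100 = 62
New Corven in 2011: (1,996 + 464) / 3,904 × 100 = 2,460 / 3,904 × 100 = 63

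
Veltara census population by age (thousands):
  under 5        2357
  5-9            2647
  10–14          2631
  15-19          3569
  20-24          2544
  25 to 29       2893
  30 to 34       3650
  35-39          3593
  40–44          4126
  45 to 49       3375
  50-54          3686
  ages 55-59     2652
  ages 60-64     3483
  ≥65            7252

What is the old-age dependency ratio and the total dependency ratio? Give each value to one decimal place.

0–14: 2357 + 2647 + 2631 = 7635
15–64: 3569 + 2544 + 2893 + 3650 + 3593 + 4126 + 3375 + 3686 + 2652 + 3483 = 33571
65+: 7252
Old-age dependency ratio = 7252 / 33571 × 100 = 21.6
Total dependency ratio = (7635 + 7252) / 33571 × 100 = 14887 / 33571 × 100 = 44.3

Old-age dependency ratio: 21.6
Total dependency ratio: 44.3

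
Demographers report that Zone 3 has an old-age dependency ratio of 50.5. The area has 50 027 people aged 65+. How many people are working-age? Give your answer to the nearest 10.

Old-age dependency ratio = elderly / working-age × 100
50.5 = 50 027 / W × 100
⇒ 99 060

Working-age: 99 060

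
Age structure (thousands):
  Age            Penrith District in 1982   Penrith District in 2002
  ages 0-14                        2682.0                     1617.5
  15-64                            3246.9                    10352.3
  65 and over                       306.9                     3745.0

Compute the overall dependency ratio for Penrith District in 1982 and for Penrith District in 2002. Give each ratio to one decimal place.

Penrith District in 1982: 92.1
Penrith District in 2002: 51.8

Penrith District in 1982: (2682.0 + 306.9) / 3246.9 × 100 = 2988.9 / 3246.9 × 100 = 92.1
Penrith District in 2002: (1617.5 + 3745.0) / 10352.3 × 100 = 5362.5 / 10352.3 × 100 = 51.8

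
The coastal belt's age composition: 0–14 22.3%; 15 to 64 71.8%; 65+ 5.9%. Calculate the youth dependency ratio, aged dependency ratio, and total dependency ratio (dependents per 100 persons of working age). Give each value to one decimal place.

Youth dependency ratio: 31.1
Old-age dependency ratio: 8.2
Total dependency ratio: 39.3

Youth dependency ratio = 22.3 / 71.8 × 100 = 31.1
Old-age dependency ratio = 5.9 / 71.8 × 100 = 8.2
Total dependency ratio = (22.3 + 5.9) / 71.8 × 100 = 28.2 / 71.8 × 100 = 39.3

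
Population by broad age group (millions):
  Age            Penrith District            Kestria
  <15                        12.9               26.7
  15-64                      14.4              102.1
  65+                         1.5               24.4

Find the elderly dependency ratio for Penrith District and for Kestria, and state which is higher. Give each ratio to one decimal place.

Penrith District: 10.4
Kestria: 23.9
Higher: Kestria

Penrith District: 1.5 / 14.4 × 100 = 10.4
Kestria: 24.4 / 102.1 × 100 = 23.9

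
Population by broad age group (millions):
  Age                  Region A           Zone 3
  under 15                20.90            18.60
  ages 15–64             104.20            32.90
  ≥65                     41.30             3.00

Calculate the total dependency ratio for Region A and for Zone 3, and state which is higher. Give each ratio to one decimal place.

Region A: 59.7
Zone 3: 65.7
Higher: Zone 3

Region A: (20.90 + 41.30) / 104.20 × 100 = 62.20 / 104.20 × 100 = 59.7
Zone 3: (18.60 + 3.00) / 32.90 × 100 = 21.60 / 32.90 × 100 = 65.7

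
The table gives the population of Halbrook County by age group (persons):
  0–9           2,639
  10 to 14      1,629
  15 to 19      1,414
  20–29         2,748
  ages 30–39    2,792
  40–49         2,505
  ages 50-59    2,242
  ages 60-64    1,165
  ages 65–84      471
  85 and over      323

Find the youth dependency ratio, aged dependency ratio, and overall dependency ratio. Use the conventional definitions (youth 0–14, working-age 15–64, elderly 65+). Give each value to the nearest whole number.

Youth dependency ratio: 33
Old-age dependency ratio: 6
Total dependency ratio: 39

0–14: 2,639 + 1,629 = 4,268
15–64: 1,414 + 2,748 + 2,792 + 2,505 + 2,242 + 1,165 = 12,866
65+: 471 + 323 = 794
Youth dependency ratio = 4,268 / 12,866 × 100 = 33
Old-age dependency ratio = 794 / 12,866 × 100 = 6
Total dependency ratio = (4,268 + 794) / 12,866 × 100 = 5,062 / 12,866 × 100 = 39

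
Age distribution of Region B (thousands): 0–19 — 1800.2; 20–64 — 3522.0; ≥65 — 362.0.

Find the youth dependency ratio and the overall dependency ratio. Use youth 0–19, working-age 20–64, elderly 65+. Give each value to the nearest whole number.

Youth dependency ratio = 1800.2 / 3522.0 × 100 = 51
Total dependency ratio = (1800.2 + 362.0) / 3522.0 × 100 = 2162.2 / 3522.0 × 100 = 61

Youth dependency ratio: 51
Total dependency ratio: 61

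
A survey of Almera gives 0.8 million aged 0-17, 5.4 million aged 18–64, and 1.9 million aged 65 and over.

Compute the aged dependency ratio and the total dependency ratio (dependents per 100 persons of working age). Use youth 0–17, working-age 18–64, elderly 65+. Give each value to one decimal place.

Old-age dependency ratio = 1.9 / 5.4 × 100 = 35.2
Total dependency ratio = (0.8 + 1.9) / 5.4 × 100 = 2.7 / 5.4 × 100 = 50.0

Old-age dependency ratio: 35.2
Total dependency ratio: 50.0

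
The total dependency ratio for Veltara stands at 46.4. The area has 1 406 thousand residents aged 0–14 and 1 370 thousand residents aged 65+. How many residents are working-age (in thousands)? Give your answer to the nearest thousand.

Total dependency ratio = (youth + elderly) / working-age × 100
46.4 = (1 406 + 1 370) / W × 100
⇒ 5 983

Working-age: 5 983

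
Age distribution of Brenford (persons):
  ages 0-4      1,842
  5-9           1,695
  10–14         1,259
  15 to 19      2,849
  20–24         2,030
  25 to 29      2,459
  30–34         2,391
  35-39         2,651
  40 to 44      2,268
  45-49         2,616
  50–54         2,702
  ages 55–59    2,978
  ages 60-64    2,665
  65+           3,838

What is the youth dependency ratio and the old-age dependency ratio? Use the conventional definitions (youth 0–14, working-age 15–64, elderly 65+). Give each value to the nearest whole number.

0–14: 1,842 + 1,695 + 1,259 = 4,796
15–64: 2,849 + 2,030 + 2,459 + 2,391 + 2,651 + 2,268 + 2,616 + 2,702 + 2,978 + 2,665 = 25,609
65+: 3,838
Youth dependency ratio = 4,796 / 25,609 × 100 = 19
Old-age dependency ratio = 3,838 / 25,609 × 100 = 15

Youth dependency ratio: 19
Old-age dependency ratio: 15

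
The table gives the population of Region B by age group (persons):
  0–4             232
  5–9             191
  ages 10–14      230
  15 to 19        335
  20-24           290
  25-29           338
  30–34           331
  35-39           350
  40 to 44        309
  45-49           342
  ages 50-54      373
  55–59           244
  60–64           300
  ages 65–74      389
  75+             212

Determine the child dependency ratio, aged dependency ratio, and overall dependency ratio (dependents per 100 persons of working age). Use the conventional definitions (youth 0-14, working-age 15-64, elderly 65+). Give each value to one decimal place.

Youth dependency ratio: 20.3
Old-age dependency ratio: 18.7
Total dependency ratio: 39.0

0–14: 232 + 191 + 230 = 653
15–64: 335 + 290 + 338 + 331 + 350 + 309 + 342 + 373 + 244 + 300 = 3 212
65+: 389 + 212 = 601
Youth dependency ratio = 653 / 3 212 × 100 = 20.3
Old-age dependency ratio = 601 / 3 212 × 100 = 18.7
Total dependency ratio = (653 + 601) / 3 212 × 100 = 1 254 / 3 212 × 100 = 39.0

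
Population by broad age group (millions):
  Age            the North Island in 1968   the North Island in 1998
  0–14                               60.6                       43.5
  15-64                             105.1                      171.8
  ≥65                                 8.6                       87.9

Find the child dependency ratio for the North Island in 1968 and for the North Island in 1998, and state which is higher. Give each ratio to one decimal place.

the North Island in 1968: 57.7
the North Island in 1998: 25.3
Higher: the North Island in 1968

the North Island in 1968: 60.6 / 105.1 × 100 = 57.7
the North Island in 1998: 43.5 / 171.8 × 100 = 25.3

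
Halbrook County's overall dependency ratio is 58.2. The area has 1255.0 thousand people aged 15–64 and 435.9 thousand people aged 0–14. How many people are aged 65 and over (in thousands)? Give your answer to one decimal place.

Aged 65 and over: 294.5

Total dependency ratio = (youth + elderly) / working-age × 100
58.2 = (435.9 + E) / 1255.0 × 100
⇒ 294.5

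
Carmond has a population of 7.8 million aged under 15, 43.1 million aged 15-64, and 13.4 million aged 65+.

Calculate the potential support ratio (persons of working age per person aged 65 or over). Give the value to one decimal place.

Potential support ratio: 3.2

Potential support ratio = 43.1 / 13.4 = 3.2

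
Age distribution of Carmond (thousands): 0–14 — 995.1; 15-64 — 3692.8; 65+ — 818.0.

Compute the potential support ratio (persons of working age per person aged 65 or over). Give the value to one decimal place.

Potential support ratio: 4.5

Potential support ratio = 3692.8 / 818.0 = 4.5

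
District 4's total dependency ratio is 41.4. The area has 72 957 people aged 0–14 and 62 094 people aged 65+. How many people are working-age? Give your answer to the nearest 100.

Total dependency ratio = (youth + elderly) / working-age × 100
41.4 = (72 957 + 62 094) / W × 100
⇒ 326 200

Working-age: 326 200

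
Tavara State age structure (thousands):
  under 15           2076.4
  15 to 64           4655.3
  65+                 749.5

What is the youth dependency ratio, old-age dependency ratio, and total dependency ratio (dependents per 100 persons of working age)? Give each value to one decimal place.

Youth dependency ratio = 2076.4 / 4655.3 × 100 = 44.6
Old-age dependency ratio = 749.5 / 4655.3 × 100 = 16.1
Total dependency ratio = (2076.4 + 749.5) / 4655.3 × 100 = 2825.9 / 4655.3 × 100 = 60.7

Youth dependency ratio: 44.6
Old-age dependency ratio: 16.1
Total dependency ratio: 60.7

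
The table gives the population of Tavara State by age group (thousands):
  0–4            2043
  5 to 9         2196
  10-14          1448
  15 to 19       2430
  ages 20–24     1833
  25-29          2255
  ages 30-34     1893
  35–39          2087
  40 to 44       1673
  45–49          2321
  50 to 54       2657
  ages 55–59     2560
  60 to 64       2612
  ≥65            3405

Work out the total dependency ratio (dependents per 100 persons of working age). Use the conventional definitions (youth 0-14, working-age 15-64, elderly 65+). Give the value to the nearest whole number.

0–14: 2043 + 2196 + 1448 = 5687
15–64: 2430 + 1833 + 2255 + 1893 + 2087 + 1673 + 2321 + 2657 + 2560 + 2612 = 22321
65+: 3405
Total dependency ratio = (5687 + 3405) / 22321 × 100 = 9092 / 22321 × 100 = 41

Total dependency ratio: 41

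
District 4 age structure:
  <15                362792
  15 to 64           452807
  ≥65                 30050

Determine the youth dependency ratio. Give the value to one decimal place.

Youth dependency ratio: 80.1

Youth dependency ratio = 362792 / 452807 × 100 = 80.1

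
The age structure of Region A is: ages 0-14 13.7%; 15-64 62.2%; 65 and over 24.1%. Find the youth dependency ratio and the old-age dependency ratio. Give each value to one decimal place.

Youth dependency ratio = 13.7 / 62.2 × 100 = 22.0
Old-age dependency ratio = 24.1 / 62.2 × 100 = 38.7

Youth dependency ratio: 22.0
Old-age dependency ratio: 38.7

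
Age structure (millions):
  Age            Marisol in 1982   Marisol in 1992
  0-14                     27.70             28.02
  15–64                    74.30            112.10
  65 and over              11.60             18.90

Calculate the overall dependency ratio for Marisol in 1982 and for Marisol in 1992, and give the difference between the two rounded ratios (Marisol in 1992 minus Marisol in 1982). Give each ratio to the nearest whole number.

Marisol in 1982: 53
Marisol in 1992: 42
Difference: -11

Marisol in 1982: (27.70 + 11.60) / 74.30 × 100 = 39.30 / 74.30 × 100 = 53
Marisol in 1992: (28.02 + 18.90) / 112.10 × 100 = 46.92 / 112.10 × 100 = 42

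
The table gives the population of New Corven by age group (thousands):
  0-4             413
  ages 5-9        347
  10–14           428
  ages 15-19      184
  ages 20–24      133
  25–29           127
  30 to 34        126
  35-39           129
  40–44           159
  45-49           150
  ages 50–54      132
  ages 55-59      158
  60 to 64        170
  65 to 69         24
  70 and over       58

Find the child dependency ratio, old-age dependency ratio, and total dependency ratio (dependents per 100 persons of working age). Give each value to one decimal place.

0–14: 413 + 347 + 428 = 1188
15–64: 184 + 133 + 127 + 126 + 129 + 159 + 150 + 132 + 158 + 170 = 1468
65+: 24 + 58 = 82
Youth dependency ratio = 1188 / 1468 × 100 = 80.9
Old-age dependency ratio = 82 / 1468 × 100 = 5.6
Total dependency ratio = (1188 + 82) / 1468 × 100 = 1270 / 1468 × 100 = 86.5

Youth dependency ratio: 80.9
Old-age dependency ratio: 5.6
Total dependency ratio: 86.5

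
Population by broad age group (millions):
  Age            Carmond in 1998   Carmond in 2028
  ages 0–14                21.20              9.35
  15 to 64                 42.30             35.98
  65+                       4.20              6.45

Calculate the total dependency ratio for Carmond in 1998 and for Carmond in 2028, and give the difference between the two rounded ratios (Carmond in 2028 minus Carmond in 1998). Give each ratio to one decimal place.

Carmond in 1998: (21.20 + 4.20) / 42.30 × 100 = 25.40 / 42.30 × 100 = 60.0
Carmond in 2028: (9.35 + 6.45) / 35.98 × 100 = 15.80 / 35.98 × 100 = 43.9

Carmond in 1998: 60.0
Carmond in 2028: 43.9
Difference: -16.1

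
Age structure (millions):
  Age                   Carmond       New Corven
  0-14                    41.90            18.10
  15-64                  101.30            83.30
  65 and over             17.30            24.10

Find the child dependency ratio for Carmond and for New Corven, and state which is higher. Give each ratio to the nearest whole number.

Carmond: 41.90 / 101.30 × 100 = 41
New Corven: 18.10 / 83.30 × 100 = 22

Carmond: 41
New Corven: 22
Higher: Carmond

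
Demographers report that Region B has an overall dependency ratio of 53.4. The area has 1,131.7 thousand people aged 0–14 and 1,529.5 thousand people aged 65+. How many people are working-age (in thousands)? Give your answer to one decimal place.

Total dependency ratio = (youth + elderly) / working-age × 100
53.4 = (1,131.7 + 1,529.5) / W × 100
⇒ 4,983.5

Working-age: 4,983.5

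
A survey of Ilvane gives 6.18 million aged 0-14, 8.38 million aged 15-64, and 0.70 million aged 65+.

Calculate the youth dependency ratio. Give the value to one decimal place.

Youth dependency ratio: 73.7

Youth dependency ratio = 6.18 / 8.38 × 100 = 73.7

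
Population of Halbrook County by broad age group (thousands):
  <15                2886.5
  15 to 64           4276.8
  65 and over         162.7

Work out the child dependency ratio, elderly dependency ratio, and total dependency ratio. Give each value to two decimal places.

Youth dependency ratio = 2886.5 / 4276.8 × 100 = 67.49
Old-age dependency ratio = 162.7 / 4276.8 × 100 = 3.80
Total dependency ratio = (2886.5 + 162.7) / 4276.8 × 100 = 3049.2 / 4276.8 × 100 = 71.30

Youth dependency ratio: 67.49
Old-age dependency ratio: 3.80
Total dependency ratio: 71.30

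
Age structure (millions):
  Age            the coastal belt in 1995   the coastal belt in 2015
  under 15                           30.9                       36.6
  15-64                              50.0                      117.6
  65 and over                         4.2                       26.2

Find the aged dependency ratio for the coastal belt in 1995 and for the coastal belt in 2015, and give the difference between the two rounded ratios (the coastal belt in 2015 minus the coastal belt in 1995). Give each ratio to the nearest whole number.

the coastal belt in 1995: 8
the coastal belt in 2015: 22
Difference: +14

the coastal belt in 1995: 4.2 / 50.0 × 100 = 8
the coastal belt in 2015: 26.2 / 117.6 × 100 = 22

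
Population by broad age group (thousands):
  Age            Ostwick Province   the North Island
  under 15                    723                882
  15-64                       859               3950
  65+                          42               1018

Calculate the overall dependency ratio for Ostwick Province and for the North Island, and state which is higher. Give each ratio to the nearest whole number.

Ostwick Province: (723 + 42) / 859 × 100 = 765 / 859 × 100 = 89
the North Island: (882 + 1018) / 3950 × 100 = 1900 / 3950 × 100 = 48

Ostwick Province: 89
the North Island: 48
Higher: Ostwick Province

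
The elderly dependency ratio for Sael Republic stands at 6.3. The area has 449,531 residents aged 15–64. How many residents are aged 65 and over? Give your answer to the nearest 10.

Old-age dependency ratio = elderly / working-age × 100
6.3 = E / 449,531 × 100
⇒ 28,320

Aged 65 and over: 28,320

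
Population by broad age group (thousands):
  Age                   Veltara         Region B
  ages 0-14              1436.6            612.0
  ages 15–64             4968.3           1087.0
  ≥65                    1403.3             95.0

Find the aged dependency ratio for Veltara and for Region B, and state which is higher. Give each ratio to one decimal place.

Veltara: 1403.3 / 4968.3 × 100 = 28.2
Region B: 95.0 / 1087.0 × 100 = 8.7

Veltara: 28.2
Region B: 8.7
Higher: Veltara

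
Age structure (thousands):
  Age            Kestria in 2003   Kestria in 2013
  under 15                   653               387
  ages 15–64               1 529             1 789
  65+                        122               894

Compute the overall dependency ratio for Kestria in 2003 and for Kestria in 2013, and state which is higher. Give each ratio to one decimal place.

Kestria in 2003: (653 + 122) / 1 529 × 100 = 775 / 1 529 × 100 = 50.7
Kestria in 2013: (387 + 894) / 1 789 × 100 = 1 281 / 1 789 × 100 = 71.6

Kestria in 2003: 50.7
Kestria in 2013: 71.6
Higher: Kestria in 2013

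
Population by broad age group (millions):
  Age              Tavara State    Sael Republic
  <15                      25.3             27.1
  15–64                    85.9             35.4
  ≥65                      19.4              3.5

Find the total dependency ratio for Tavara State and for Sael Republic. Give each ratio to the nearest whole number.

Tavara State: 52
Sael Republic: 86

Tavara State: (25.3 + 19.4) / 85.9 × 100 = 44.7 / 85.9 × 100 = 52
Sael Republic: (27.1 + 3.5) / 35.4 × 100 = 30.6 / 35.4 × 100 = 86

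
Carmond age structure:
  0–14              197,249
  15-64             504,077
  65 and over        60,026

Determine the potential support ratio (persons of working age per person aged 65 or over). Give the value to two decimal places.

Potential support ratio: 8.40

Potential support ratio = 504,077 / 60,026 = 8.40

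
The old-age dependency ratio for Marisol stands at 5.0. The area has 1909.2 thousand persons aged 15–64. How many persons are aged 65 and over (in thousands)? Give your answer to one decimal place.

Aged 65 and over: 95.5

Old-age dependency ratio = elderly / working-age × 100
5.0 = E / 1909.2 × 100
⇒ 95.5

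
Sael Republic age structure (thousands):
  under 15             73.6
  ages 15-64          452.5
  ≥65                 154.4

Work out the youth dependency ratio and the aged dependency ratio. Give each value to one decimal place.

Youth dependency ratio = 73.6 / 452.5 × 100 = 16.3
Old-age dependency ratio = 154.4 / 452.5 × 100 = 34.1

Youth dependency ratio: 16.3
Old-age dependency ratio: 34.1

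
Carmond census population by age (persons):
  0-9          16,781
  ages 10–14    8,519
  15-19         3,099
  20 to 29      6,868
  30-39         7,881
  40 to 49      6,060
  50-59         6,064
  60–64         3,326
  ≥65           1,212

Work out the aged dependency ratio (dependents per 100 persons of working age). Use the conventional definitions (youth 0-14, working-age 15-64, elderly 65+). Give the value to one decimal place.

Old-age dependency ratio: 3.6

0–14: 16,781 + 8,519 = 25,300
15–64: 3,099 + 6,868 + 7,881 + 6,060 + 6,064 + 3,326 = 33,298
65+: 1,212
Old-age dependency ratio = 1,212 / 33,298 × 100 = 3.6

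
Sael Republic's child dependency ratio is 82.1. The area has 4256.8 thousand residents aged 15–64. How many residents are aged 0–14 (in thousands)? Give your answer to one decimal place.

Aged 0–14: 3494.8

Youth dependency ratio = youth / working-age × 100
82.1 = Y / 4256.8 × 100
⇒ 3494.8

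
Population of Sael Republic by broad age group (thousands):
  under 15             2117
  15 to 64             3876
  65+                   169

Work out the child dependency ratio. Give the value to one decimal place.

Youth dependency ratio: 54.6

Youth dependency ratio = 2117 / 3876 × 100 = 54.6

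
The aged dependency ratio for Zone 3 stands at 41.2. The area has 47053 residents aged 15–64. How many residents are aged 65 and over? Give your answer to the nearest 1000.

Aged 65 and over: 19000

Old-age dependency ratio = elderly / working-age × 100
41.2 = E / 47053 × 100
⇒ 19000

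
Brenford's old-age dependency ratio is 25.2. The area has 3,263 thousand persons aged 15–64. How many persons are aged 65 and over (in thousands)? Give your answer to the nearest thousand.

Old-age dependency ratio = elderly / working-age × 100
25.2 = E / 3,263 × 100
⇒ 822

Aged 65 and over: 822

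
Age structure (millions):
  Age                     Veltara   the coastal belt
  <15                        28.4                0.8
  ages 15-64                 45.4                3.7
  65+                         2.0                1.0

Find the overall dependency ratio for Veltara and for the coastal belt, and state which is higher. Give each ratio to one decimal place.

Veltara: 67.0
the coastal belt: 48.6
Higher: Veltara

Veltara: (28.4 + 2.0) / 45.4 × 100 = 30.4 / 45.4 × 100 = 67.0
the coastal belt: (0.8 + 1.0) / 3.7 × 100 = 1.8 / 3.7 × 100 = 48.6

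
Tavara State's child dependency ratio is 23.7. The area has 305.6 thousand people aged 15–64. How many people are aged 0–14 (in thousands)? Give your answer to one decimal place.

Youth dependency ratio = youth / working-age × 100
23.7 = Y / 305.6 × 100
⇒ 72.4

Aged 0–14: 72.4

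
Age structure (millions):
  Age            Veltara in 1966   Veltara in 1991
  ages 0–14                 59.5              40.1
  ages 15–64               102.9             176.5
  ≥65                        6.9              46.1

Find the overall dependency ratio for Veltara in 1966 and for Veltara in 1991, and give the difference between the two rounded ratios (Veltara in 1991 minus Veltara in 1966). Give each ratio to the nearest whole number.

Veltara in 1966: (59.5 + 6.9) / 102.9 × 100 = 66.4 / 102.9 × 100 = 65
Veltara in 1991: (40.1 + 46.1) / 176.5 × 100 = 86.2 / 176.5 × 100 = 49

Veltara in 1966: 65
Veltara in 1991: 49
Difference: -16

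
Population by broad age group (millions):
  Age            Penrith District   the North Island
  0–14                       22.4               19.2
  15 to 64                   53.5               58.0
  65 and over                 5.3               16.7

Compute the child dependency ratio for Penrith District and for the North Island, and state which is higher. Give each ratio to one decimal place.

Penrith District: 41.9
the North Island: 33.1
Higher: Penrith District

Penrith District: 22.4 / 53.5 × 100 = 41.9
the North Island: 19.2 / 58.0 × 100 = 33.1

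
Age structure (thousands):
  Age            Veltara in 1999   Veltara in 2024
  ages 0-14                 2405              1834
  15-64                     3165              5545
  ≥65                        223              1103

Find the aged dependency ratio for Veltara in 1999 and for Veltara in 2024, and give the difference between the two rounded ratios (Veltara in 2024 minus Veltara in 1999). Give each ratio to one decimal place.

Veltara in 1999: 223 / 3165 × 100 = 7.0
Veltara in 2024: 1103 / 5545 × 100 = 19.9

Veltara in 1999: 7.0
Veltara in 2024: 19.9
Difference: +12.9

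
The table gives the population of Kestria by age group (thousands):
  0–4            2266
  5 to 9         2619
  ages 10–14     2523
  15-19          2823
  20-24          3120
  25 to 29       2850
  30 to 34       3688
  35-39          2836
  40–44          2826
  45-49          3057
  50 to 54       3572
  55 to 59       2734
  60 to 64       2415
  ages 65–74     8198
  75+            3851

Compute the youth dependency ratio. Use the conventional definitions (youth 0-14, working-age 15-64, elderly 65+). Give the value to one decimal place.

Youth dependency ratio: 24.8

0–14: 2266 + 2619 + 2523 = 7408
15–64: 2823 + 3120 + 2850 + 3688 + 2836 + 2826 + 3057 + 3572 + 2734 + 2415 = 29921
65+: 8198 + 3851 = 12049
Youth dependency ratio = 7408 / 29921 × 100 = 24.8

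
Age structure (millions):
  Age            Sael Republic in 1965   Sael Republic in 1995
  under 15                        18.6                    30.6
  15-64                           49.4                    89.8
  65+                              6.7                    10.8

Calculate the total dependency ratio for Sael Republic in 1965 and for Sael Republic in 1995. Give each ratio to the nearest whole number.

Sael Republic in 1965: (18.6 + 6.7) / 49.4 × 100 = 25.3 / 49.4 × 100 = 51
Sael Republic in 1995: (30.6 + 10.8) / 89.8 × 100 = 41.4 / 89.8 × 100 = 46

Sael Republic in 1965: 51
Sael Republic in 1995: 46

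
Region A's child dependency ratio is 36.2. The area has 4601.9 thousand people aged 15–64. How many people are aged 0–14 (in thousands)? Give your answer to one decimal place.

Aged 0–14: 1665.9

Youth dependency ratio = youth / working-age × 100
36.2 = Y / 4601.9 × 100
⇒ 1665.9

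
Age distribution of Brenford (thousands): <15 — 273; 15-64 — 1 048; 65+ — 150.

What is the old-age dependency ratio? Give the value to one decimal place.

Old-age dependency ratio: 14.3

Old-age dependency ratio = 150 / 1 048 × 100 = 14.3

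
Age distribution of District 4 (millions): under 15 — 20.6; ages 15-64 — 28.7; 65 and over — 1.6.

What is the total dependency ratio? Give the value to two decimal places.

Total dependency ratio = (20.6 + 1.6) / 28.7 × 100 = 22.2 / 28.7 × 100 = 77.35

Total dependency ratio: 77.35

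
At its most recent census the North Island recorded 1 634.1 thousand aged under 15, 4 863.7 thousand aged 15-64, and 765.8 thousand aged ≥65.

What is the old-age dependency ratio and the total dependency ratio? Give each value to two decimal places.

Old-age dependency ratio: 15.75
Total dependency ratio: 49.34

Old-age dependency ratio = 765.8 / 4 863.7 × 100 = 15.75
Total dependency ratio = (1 634.1 + 765.8) / 4 863.7 × 100 = 2 399.9 / 4 863.7 × 100 = 49.34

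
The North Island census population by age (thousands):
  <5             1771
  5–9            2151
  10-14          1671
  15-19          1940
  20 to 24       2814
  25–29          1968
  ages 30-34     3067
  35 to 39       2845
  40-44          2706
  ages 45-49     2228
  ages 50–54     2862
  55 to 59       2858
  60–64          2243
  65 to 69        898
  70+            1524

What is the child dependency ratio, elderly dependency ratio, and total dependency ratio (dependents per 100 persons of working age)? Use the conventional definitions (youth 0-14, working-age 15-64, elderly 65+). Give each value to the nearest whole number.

Youth dependency ratio: 22
Old-age dependency ratio: 9
Total dependency ratio: 31

0–14: 1771 + 2151 + 1671 = 5593
15–64: 1940 + 2814 + 1968 + 3067 + 2845 + 2706 + 2228 + 2862 + 2858 + 2243 = 25531
65+: 898 + 1524 = 2422
Youth dependency ratio = 5593 / 25531 × 100 = 22
Old-age dependency ratio = 2422 / 25531 × 100 = 9
Total dependency ratio = (5593 + 2422) / 25531 × 100 = 8015 / 25531 × 100 = 31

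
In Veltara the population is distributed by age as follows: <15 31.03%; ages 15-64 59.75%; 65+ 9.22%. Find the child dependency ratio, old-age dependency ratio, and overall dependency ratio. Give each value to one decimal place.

Youth dependency ratio = 31.03 / 59.75 × 100 = 51.9
Old-age dependency ratio = 9.22 / 59.75 × 100 = 15.4
Total dependency ratio = (31.03 + 9.22) / 59.75 × 100 = 40.25 / 59.75 × 100 = 67.4

Youth dependency ratio: 51.9
Old-age dependency ratio: 15.4
Total dependency ratio: 67.4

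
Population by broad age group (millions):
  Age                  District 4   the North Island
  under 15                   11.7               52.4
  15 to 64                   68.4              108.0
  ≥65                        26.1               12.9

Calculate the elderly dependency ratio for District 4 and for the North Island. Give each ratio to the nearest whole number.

District 4: 26.1 / 68.4 × 100 = 38
the North Island: 12.9 / 108.0 × 100 = 12

District 4: 38
the North Island: 12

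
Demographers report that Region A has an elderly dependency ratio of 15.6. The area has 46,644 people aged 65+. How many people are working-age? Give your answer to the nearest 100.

Old-age dependency ratio = elderly / working-age × 100
15.6 = 46,644 / W × 100
⇒ 299,000

Working-age: 299,000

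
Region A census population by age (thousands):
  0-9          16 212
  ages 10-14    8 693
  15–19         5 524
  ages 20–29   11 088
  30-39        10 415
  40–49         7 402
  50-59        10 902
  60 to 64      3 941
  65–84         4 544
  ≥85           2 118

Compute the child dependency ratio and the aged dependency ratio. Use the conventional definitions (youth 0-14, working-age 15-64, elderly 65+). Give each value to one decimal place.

0–14: 16 212 + 8 693 = 24 905
15–64: 5 524 + 11 088 + 10 415 + 7 402 + 10 902 + 3 941 = 49 272
65+: 4 544 + 2 118 = 6 662
Youth dependency ratio = 24 905 / 49 272 × 100 = 50.5
Old-age dependency ratio = 6 662 / 49 272 × 100 = 13.5

Youth dependency ratio: 50.5
Old-age dependency ratio: 13.5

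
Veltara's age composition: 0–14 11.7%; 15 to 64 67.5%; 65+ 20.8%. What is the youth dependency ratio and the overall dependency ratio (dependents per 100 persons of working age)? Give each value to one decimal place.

Youth dependency ratio = 11.7 / 67.5 × 100 = 17.3
Total dependency ratio = (11.7 + 20.8) / 67.5 × 100 = 32.5 / 67.5 × 100 = 48.1

Youth dependency ratio: 17.3
Total dependency ratio: 48.1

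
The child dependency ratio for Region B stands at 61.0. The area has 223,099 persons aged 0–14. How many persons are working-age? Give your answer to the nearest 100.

Working-age: 365,700

Youth dependency ratio = youth / working-age × 100
61.0 = 223,099 / W × 100
⇒ 365,700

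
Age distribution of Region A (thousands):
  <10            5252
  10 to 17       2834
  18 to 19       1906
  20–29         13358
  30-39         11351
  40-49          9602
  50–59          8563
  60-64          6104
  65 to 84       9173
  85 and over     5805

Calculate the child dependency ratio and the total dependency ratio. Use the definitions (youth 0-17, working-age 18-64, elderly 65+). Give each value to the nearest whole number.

Youth dependency ratio: 16
Total dependency ratio: 45

0–17: 5252 + 2834 = 8086
18–64: 1906 + 13358 + 11351 + 9602 + 8563 + 6104 = 50884
65+: 9173 + 5805 = 14978
Youth dependency ratio = 8086 / 50884 × 100 = 16
Total dependency ratio = (8086 + 14978) / 50884 × 100 = 23064 / 50884 × 100 = 45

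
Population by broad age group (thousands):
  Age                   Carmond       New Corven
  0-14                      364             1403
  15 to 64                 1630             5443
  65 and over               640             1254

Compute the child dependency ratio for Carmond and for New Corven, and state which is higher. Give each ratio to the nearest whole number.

Carmond: 22
New Corven: 26
Higher: New Corven

Carmond: 364 / 1630 × 100 = 22
New Corven: 1403 / 5443 × 100 = 26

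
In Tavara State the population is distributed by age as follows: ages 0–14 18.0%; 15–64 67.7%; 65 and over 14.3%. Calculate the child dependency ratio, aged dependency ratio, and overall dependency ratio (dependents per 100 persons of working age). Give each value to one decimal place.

Youth dependency ratio: 26.6
Old-age dependency ratio: 21.1
Total dependency ratio: 47.7

Youth dependency ratio = 18.0 / 67.7 × 100 = 26.6
Old-age dependency ratio = 14.3 / 67.7 × 100 = 21.1
Total dependency ratio = (18.0 + 14.3) / 67.7 × 100 = 32.3 / 67.7 × 100 = 47.7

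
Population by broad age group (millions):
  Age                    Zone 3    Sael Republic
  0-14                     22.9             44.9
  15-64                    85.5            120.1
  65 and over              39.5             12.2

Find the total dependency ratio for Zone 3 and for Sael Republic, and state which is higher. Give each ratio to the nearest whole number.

Zone 3: 73
Sael Republic: 48
Higher: Zone 3

Zone 3: (22.9 + 39.5) / 85.5 × 100 = 62.4 / 85.5 × 100 = 73
Sael Republic: (44.9 + 12.2) / 120.1 × 100 = 57.1 / 120.1 × 100 = 48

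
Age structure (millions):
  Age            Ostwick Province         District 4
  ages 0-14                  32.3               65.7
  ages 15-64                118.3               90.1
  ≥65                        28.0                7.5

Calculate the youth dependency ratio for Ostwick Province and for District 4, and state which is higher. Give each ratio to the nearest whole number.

Ostwick Province: 27
District 4: 73
Higher: District 4

Ostwick Province: 32.3 / 118.3 × 100 = 27
District 4: 65.7 / 90.1 × 100 = 73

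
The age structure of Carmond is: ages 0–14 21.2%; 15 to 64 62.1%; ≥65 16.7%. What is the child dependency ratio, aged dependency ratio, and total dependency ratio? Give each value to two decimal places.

Youth dependency ratio = 21.2 / 62.1 × 100 = 34.14
Old-age dependency ratio = 16.7 / 62.1 × 100 = 26.89
Total dependency ratio = (21.2 + 16.7) / 62.1 × 100 = 37.9 / 62.1 × 100 = 61.03

Youth dependency ratio: 34.14
Old-age dependency ratio: 26.89
Total dependency ratio: 61.03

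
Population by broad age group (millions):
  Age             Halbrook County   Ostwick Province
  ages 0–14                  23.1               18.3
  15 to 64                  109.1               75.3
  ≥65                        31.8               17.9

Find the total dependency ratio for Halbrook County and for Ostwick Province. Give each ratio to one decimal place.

Halbrook County: (23.1 + 31.8) / 109.1 × 100 = 54.9 / 109.1 × 100 = 50.3
Ostwick Province: (18.3 + 17.9) / 75.3 × 100 = 36.2 / 75.3 × 100 = 48.1

Halbrook County: 50.3
Ostwick Province: 48.1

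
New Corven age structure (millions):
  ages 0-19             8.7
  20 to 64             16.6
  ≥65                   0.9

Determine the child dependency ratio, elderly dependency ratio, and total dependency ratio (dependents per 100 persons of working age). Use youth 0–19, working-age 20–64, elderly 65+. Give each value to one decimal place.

Youth dependency ratio: 52.4
Old-age dependency ratio: 5.4
Total dependency ratio: 57.8

Youth dependency ratio = 8.7 / 16.6 × 100 = 52.4
Old-age dependency ratio = 0.9 / 16.6 × 100 = 5.4
Total dependency ratio = (8.7 + 0.9) / 16.6 × 100 = 9.6 / 16.6 × 100 = 57.8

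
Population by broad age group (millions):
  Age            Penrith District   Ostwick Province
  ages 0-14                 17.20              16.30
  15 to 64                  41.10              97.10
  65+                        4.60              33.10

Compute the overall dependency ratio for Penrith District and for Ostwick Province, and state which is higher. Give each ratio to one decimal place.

Penrith District: (17.20 + 4.60) / 41.10 × 100 = 21.80 / 41.10 × 100 = 53.0
Ostwick Province: (16.30 + 33.10) / 97.10 × 100 = 49.40 / 97.10 × 100 = 50.9

Penrith District: 53.0
Ostwick Province: 50.9
Higher: Penrith District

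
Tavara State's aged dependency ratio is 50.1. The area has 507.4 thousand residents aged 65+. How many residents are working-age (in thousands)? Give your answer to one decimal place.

Working-age: 1012.8

Old-age dependency ratio = elderly / working-age × 100
50.1 = 507.4 / W × 100
⇒ 1012.8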